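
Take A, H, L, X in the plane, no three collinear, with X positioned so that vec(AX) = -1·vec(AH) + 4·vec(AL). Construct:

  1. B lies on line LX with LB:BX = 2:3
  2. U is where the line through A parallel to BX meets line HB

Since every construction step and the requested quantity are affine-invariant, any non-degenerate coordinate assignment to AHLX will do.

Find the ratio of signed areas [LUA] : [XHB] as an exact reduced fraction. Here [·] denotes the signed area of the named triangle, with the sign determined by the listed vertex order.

Choose coordinates A = (0, 0), H = (1, 0), L = (0, 1), X = (-1, 4).
1. B lies on line LX with LB:BX = 2:3 ⇒ B = (-2/5, 11/5)
2. U is where the line through A parallel to BX meets line HB ⇒ U = (-11/10, 33/10)
2·[LUA] = 11/10, 2·[XHB] = -6/5
[LUA]:[XHB] = 11/10:-6/5 = -11/12

[LUA]:[XHB] = -11/12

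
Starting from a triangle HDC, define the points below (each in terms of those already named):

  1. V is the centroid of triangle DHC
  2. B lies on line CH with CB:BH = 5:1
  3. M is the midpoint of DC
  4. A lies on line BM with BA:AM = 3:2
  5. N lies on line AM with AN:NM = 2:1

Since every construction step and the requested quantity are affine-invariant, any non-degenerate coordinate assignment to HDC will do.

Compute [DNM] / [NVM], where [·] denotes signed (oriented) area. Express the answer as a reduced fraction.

Work in coordinates with H = (0, 0), D = (1, 0), C = (0, 1).
1. V is the centroid of triangle DHC ⇒ V = (1/3, 1/3)
2. B lies on line CH with CB:BH = 5:1 ⇒ B = (0, 1/6)
3. M is the midpoint of DC ⇒ M = (1/2, 1/2)
4. A lies on line BM with BA:AM = 3:2 ⇒ A = (3/10, 11/30)
5. N lies on line AM with AN:NM = 2:1 ⇒ N = (13/30, 41/90)
2·[DNM] = -1/18, 2·[NVM] = 1/270
[DNM]:[NVM] = -1/18:1/270 = -15

[DNM]:[NVM] = -15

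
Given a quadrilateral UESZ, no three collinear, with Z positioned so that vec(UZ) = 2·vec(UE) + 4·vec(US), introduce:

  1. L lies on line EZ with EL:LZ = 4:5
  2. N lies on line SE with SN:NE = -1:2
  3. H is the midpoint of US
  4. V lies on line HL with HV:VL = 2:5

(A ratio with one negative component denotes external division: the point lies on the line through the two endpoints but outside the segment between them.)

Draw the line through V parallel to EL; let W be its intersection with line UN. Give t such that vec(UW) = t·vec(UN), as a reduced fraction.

Choose coordinates U = (0, 0), E = (1, 0), S = (0, 1), Z = (2, 4).
1. L lies on line EZ with EL:LZ = 4:5 ⇒ L = (13/9, 16/9)
2. N lies on line SE with SN:NE = -1:2 ⇒ N = (-1, 2)
3. H is the midpoint of US ⇒ H = (0, 1/2)
4. V lies on line HL with HV:VL = 2:5 ⇒ V = (26/63, 109/126)
through V parallel to EL: direction (4/9, 16/9); meets UN at W = (11/84, -11/42)
W = U + t·(N−U) with t = -11/84

t = -11/84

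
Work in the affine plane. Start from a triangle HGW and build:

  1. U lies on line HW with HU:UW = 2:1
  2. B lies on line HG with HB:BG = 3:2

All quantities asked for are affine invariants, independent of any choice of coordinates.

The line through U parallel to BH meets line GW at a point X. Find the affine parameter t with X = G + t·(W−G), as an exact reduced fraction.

t = 2/3

Work in coordinates with H = (0, 0), G = (1, 0), W = (0, 1).
1. U lies on line HW with HU:UW = 2:1 ⇒ U = (0, 2/3)
2. B lies on line HG with HB:BG = 3:2 ⇒ B = (3/5, 0)
through U parallel to BH: direction (-3/5, 0); meets GW at X = (1/3, 2/3)
X = G + t·(W−G) with t = 2/3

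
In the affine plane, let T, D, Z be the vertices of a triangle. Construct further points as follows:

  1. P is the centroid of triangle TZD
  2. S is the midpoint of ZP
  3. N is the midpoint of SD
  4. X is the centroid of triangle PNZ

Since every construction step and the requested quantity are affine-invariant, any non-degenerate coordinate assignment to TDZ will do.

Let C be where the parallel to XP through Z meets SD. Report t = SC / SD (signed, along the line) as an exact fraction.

Work in coordinates with T = (0, 0), D = (1, 0), Z = (0, 1).
1. P is the centroid of triangle TZD ⇒ P = (1/3, 1/3)
2. S is the midpoint of ZP ⇒ S = (1/6, 2/3)
3. N is the midpoint of SD ⇒ N = (7/12, 1/3)
4. X is the centroid of triangle PNZ ⇒ X = (11/36, 5/9)
through Z parallel to XP: direction (1/36, -2/9); meets SD at C = (1/36, 7/9)
C = S + t·(D−S) with t = -1/6

t = -1/6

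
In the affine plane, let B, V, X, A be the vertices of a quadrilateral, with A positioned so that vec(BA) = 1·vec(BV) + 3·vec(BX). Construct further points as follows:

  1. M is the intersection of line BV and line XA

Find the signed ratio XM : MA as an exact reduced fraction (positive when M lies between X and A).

XM:MA = -1/3

Assign B = (0, 0), V = (1, 0), X = (0, 1), A = (1, 3) — the answer is frame-independent, so this choice is without loss of generality.
1. M is the intersection of line BV and line XA ⇒ M = (-1/2, 0)
M = X + t·(A−X) with t = -1/2, so XM:MA = t:(1−t) = -1/2:3/2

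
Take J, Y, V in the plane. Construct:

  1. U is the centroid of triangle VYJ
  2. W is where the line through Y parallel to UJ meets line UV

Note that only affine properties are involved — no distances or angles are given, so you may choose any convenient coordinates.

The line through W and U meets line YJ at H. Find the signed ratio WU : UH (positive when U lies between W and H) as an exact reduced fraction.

Choose coordinates J = (0, 0), Y = (1, 0), V = (0, 1).
1. U is the centroid of triangle VYJ ⇒ U = (1/3, 1/3)
2. W is where the line through Y parallel to UJ meets line UV ⇒ W = (2/3, -1/3)
line WU meets YJ at H = (1/2, 0)
U = W + t·(H−W) with t = 2, so WU:UH = 2:-1

WU:UH = -2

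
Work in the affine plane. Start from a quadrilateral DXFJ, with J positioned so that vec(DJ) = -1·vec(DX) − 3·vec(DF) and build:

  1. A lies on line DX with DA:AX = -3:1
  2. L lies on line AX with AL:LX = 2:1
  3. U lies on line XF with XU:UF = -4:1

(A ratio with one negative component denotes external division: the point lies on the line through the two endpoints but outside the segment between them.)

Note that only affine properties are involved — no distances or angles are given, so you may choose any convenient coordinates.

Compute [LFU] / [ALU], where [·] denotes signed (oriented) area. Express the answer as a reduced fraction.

[LFU]:[ALU] = 1/8

Work in coordinates with D = (0, 0), X = (1, 0), F = (0, 1), J = (-1, -3).
1. A lies on line DX with DA:AX = -3:1 ⇒ A = (3/2, 0)
2. L lies on line AX with AL:LX = 2:1 ⇒ L = (7/6, 0)
3. U lies on line XF with XU:UF = -4:1 ⇒ U = (-1/3, 4/3)
2·[LFU] = -1/18, 2·[ALU] = -4/9
[LFU]:[ALU] = -1/18:-4/9 = 1/8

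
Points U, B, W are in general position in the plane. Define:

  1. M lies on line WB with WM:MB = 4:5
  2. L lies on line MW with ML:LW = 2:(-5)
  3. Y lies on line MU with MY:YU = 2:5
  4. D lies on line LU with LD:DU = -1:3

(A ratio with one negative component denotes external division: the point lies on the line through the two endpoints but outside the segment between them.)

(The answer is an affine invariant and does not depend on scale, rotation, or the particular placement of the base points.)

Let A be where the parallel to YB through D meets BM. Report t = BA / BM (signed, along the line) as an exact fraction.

Set U = (0, 0), B = (1, 0), W = (0, 1); any affine frame gives the same invariant.
1. M lies on line WB with WM:MB = 4:5 ⇒ M = (4/9, 5/9)
2. L lies on line MW with ML:LW = 2:(-5) ⇒ L = (20/27, 7/27)
3. Y lies on line MU with MY:YU = 2:5 ⇒ Y = (20/63, 25/63)
4. D lies on line LU with LD:DU = -1:3 ⇒ D = (10/9, 7/18)
through D parallel to YB: direction (43/63, -25/63); meets BM at A = (-1/12, 13/12)
A = B + t·(M−B) with t = 39/20

t = 39/20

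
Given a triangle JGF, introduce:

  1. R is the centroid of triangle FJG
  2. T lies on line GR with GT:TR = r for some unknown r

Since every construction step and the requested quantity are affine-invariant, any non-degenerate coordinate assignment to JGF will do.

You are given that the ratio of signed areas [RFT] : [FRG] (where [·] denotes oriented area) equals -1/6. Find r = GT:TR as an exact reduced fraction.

Work in coordinates with J = (0, 0), G = (1, 0), F = (0, 1).
1. R is the centroid of triangle FJG ⇒ R = (1/3, 1/3)
2. With GT:TR = r, write λ = r/(r+1) so T = G + λ·(R−G); T is affine-linear in λ
Every point depending on T is an affine combination of T and λ-independent points, so each such coordinate is linear in λ; the λ² term in each signed area is a multiple of (R−G)×(R−G) = 0, so 2·[RFT] and 2·[FRG] are each linear in λ. Evaluating at λ=0 and λ=1:
  2·[RFT] = 1/3·λ − 1/3,   2·[FRG] = 1/3
So [RFT]:[FRG] = (1/3·λ − 1/3) / (1/3). Setting this equal to -1/6:
  1/3·λ − 1/3 = -1/6·(1/3)  ⇒  λ = 5/6
Then r = λ/(1−λ) = (5/6)/(1/6) = 5. Check: with r = 5, T = (4/9, 5/18) and [RFT]:[FRG] = -1/6 as required.

r = 5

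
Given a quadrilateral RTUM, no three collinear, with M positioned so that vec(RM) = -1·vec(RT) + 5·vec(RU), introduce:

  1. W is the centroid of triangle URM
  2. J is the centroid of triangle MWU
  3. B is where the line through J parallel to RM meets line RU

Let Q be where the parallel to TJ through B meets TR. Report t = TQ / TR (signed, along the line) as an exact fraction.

t = 41/54

Choose coordinates R = (0, 0), T = (1, 0), U = (0, 1), M = (-1, 5).
1. W is the centroid of triangle URM ⇒ W = (-1/3, 2)
2. J is the centroid of triangle MWU ⇒ J = (-4/9, 8/3)
3. B is where the line through J parallel to RM meets line RU ⇒ B = (0, 4/9)
through B parallel to TJ: direction (-13/9, 8/3); meets TR at Q = (13/54, 0)
Q = T + t·(R−T) with t = 41/54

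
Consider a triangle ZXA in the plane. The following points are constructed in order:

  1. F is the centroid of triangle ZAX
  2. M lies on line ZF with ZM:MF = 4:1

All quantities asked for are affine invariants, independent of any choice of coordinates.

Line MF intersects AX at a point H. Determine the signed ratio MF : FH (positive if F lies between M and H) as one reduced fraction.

MF:FH = 2/5

Assign Z = (0, 0), X = (1, 0), A = (0, 1) — the answer is frame-independent, so this choice is without loss of generality.
1. F is the centroid of triangle ZAX ⇒ F = (1/3, 1/3)
2. M lies on line ZF with ZM:MF = 4:1 ⇒ M = (4/15, 4/15)
line MF meets AX at H = (1/2, 1/2)
F = M + t·(H−M) with t = 2/7, so MF:FH = 2/7:5/7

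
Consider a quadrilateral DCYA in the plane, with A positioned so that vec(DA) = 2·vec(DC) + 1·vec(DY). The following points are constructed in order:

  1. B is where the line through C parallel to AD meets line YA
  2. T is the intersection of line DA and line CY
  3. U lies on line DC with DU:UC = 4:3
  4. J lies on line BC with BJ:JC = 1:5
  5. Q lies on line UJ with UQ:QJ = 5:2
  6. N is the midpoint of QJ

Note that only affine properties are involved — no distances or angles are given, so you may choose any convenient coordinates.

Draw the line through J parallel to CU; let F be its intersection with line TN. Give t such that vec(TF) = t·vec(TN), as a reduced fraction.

Work in coordinates with D = (0, 0), C = (1, 0), Y = (0, 1), A = (2, 1).
1. B is where the line through C parallel to AD meets line YA ⇒ B = (3, 1)
2. T is the intersection of line DA and line CY ⇒ T = (2/3, 1/3)
3. U lies on line DC with DU:UC = 4:3 ⇒ U = (4/7, 0)
4. J lies on line BC with BJ:JC = 1:5 ⇒ J = (8/3, 5/6)
5. Q lies on line UJ with UQ:QJ = 5:2 ⇒ Q = (304/147, 25/42)
6. N is the midpoint of QJ ⇒ N = (116/49, 5/7)
through J parallel to CU: direction (-3/7, 0); meets TN at F = (487/168, 5/6)
F = T + t·(N−T) with t = 21/16

t = 21/16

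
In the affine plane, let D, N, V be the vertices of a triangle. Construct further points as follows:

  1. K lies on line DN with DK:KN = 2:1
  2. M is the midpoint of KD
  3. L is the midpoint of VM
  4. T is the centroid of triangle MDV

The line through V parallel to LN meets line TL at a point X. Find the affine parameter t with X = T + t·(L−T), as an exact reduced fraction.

t = 3

Choose coordinates D = (0, 0), N = (1, 0), V = (0, 1).
1. K lies on line DN with DK:KN = 2:1 ⇒ K = (2/3, 0)
2. M is the midpoint of KD ⇒ M = (1/3, 0)
3. L is the midpoint of VM ⇒ L = (1/6, 1/2)
4. T is the centroid of triangle MDV ⇒ T = (1/9, 1/3)
through V parallel to LN: direction (5/6, -1/2); meets TL at X = (5/18, 5/6)
X = T + t·(L−T) with t = 3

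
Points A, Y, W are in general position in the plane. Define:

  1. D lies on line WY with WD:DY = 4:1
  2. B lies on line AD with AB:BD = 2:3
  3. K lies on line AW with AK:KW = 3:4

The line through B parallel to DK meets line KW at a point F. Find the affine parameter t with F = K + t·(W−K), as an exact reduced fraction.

t = -9/20

Set A = (0, 0), Y = (1, 0), W = (0, 1); any affine frame gives the same invariant.
1. D lies on line WY with WD:DY = 4:1 ⇒ D = (4/5, 1/5)
2. B lies on line AD with AB:BD = 2:3 ⇒ B = (8/25, 2/25)
3. K lies on line AW with AK:KW = 3:4 ⇒ K = (0, 3/7)
through B parallel to DK: direction (-4/5, 8/35); meets KW at F = (0, 6/35)
F = K + t·(W−K) with t = -9/20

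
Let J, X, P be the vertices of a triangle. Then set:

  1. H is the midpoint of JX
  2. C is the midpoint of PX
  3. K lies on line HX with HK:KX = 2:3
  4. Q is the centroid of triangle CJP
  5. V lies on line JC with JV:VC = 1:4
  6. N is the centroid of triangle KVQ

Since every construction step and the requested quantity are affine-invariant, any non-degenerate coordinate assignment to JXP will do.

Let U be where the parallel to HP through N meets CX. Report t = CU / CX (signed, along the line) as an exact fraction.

t = -59/45

Set J = (0, 0), X = (1, 0), P = (0, 1); any affine frame gives the same invariant.
1. H is the midpoint of JX ⇒ H = (1/2, 0)
2. C is the midpoint of PX ⇒ C = (1/2, 1/2)
3. K lies on line HX with HK:KX = 2:3 ⇒ K = (7/10, 0)
4. Q is the centroid of triangle CJP ⇒ Q = (1/6, 1/2)
5. V lies on line JC with JV:VC = 1:4 ⇒ V = (1/10, 1/10)
6. N is the centroid of triangle KVQ ⇒ N = (29/90, 1/5)
through N parallel to HP: direction (-1/2, 1); meets CX at U = (-7/45, 52/45)
U = C + t·(X−C) with t = -59/45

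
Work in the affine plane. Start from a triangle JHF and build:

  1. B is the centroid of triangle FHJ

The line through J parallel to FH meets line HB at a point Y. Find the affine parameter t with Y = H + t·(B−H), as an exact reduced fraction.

t = 3

Set J = (0, 0), H = (1, 0), F = (0, 1); any affine frame gives the same invariant.
1. B is the centroid of triangle FHJ ⇒ B = (1/3, 1/3)
through J parallel to FH: direction (1, -1); meets HB at Y = (-1, 1)
Y = H + t·(B−H) with t = 3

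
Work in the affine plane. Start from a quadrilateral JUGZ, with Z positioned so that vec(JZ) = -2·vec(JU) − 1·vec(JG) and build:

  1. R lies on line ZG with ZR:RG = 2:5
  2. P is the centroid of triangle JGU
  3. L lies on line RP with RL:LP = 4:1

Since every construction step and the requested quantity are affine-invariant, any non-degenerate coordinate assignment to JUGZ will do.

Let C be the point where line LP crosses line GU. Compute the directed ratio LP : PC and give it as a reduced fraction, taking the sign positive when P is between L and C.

Work in coordinates with J = (0, 0), U = (1, 0), G = (0, 1), Z = (-2, -1).
1. R lies on line ZG with ZR:RG = 2:5 ⇒ R = (-10/7, -3/7)
2. P is the centroid of triangle JGU ⇒ P = (1/3, 1/3)
3. L lies on line RP with RL:LP = 4:1 ⇒ L = (-2/105, 19/105)
line LP meets GU at C = (30/53, 23/53)
P = L + t·(C−L) with t = 53/88, so LP:PC = 53/88:35/88

LP:PC = 53/35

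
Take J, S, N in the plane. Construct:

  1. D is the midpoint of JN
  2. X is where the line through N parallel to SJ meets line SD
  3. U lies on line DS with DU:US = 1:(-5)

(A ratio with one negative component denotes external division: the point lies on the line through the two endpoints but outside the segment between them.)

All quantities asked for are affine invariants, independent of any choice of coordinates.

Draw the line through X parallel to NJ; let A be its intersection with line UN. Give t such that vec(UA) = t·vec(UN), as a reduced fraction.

t = -3

Set J = (0, 0), S = (1, 0), N = (0, 1); any affine frame gives the same invariant.
1. D is the midpoint of JN ⇒ D = (0, 1/2)
2. X is where the line through N parallel to SJ meets line SD ⇒ X = (-1, 1)
3. U lies on line DS with DU:US = 1:(-5) ⇒ U = (-1/4, 5/8)
through X parallel to NJ: direction (0, -1); meets UN at A = (-1, -1/2)
A = U + t·(N−U) with t = -3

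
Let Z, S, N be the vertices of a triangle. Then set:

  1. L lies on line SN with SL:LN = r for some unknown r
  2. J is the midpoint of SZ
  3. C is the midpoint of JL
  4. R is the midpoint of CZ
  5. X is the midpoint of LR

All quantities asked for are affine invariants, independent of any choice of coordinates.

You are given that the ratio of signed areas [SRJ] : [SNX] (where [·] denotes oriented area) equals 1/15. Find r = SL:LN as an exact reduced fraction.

r = 1/5

Work in coordinates with Z = (0, 0), S = (1, 0), N = (0, 1).
1. With SL:LN = r, write λ = r/(r+1) so L = S + λ·(N−S); L is affine-linear in λ
2. J is the midpoint of SZ ⇒ J = (1/2, 0)
3. C is the midpoint of JL ⇒ C is an affine combination of earlier points and hence also affine-linear in λ
4. R is the midpoint of CZ ⇒ R is an affine combination of earlier points and hence also affine-linear in λ
5. X is the midpoint of LR ⇒ X is an affine combination of earlier points and hence also affine-linear in λ
Every point depending on L is an affine combination of L and λ-independent points, so each such coordinate is linear in λ; the λ² term in each signed area is a multiple of (N−S)×(N−S) = 0, so 2·[SRJ] and 2·[SNX] are each linear in λ. Evaluating at λ=0 and λ=1:
  2·[SRJ] = 1/8·λ,   2·[SNX] = 5/16
So [SRJ]:[SNX] = (1/8·λ) / (5/16). Setting this equal to 1/15:
  1/8·λ = 1/15·(5/16)  ⇒  λ = 1/6
Then r = λ/(1−λ) = (1/6)/(5/6) = 1/5. Check: with r = 1/5, L = (5/6, 1/6) and [SRJ]:[SNX] = 1/15 as required.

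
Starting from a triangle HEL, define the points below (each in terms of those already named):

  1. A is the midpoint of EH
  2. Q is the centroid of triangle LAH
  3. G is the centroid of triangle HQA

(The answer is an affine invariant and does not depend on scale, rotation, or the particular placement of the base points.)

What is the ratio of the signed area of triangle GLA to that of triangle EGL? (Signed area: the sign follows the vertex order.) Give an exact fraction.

Choose coordinates H = (0, 0), E = (1, 0), L = (0, 1).
1. A is the midpoint of EH ⇒ A = (1/2, 0)
2. Q is the centroid of triangle LAH ⇒ Q = (1/6, 1/3)
3. G is the centroid of triangle HQA ⇒ G = (2/9, 1/9)
2·[GLA] = -2/9, 2·[EGL] = -2/3
[GLA]:[EGL] = -2/9:-2/3 = 1/3

[GLA]:[EGL] = 1/3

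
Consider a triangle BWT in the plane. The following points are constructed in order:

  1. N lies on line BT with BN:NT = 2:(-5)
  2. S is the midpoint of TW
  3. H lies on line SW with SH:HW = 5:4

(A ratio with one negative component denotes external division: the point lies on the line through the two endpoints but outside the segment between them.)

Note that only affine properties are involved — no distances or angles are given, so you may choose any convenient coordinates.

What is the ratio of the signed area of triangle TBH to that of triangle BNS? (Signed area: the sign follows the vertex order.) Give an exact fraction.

[TBH]:[BNS] = 7/3

Set B = (0, 0), W = (1, 0), T = (0, 1); any affine frame gives the same invariant.
1. N lies on line BT with BN:NT = 2:(-5) ⇒ N = (0, -2/3)
2. S is the midpoint of TW ⇒ S = (1/2, 1/2)
3. H lies on line SW with SH:HW = 5:4 ⇒ H = (7/9, 2/9)
2·[TBH] = 7/9, 2·[BNS] = 1/3
[TBH]:[BNS] = 7/9:1/3 = 7/3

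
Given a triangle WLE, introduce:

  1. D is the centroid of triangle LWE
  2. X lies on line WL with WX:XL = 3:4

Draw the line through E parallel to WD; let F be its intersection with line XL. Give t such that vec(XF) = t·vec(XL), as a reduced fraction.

Assign W = (0, 0), L = (1, 0), E = (0, 1) — the answer is frame-independent, so this choice is without loss of generality.
1. D is the centroid of triangle LWE ⇒ D = (1/3, 1/3)
2. X lies on line WL with WX:XL = 3:4 ⇒ X = (3/7, 0)
through E parallel to WD: direction (1/3, 1/3); meets XL at F = (-1, 0)
F = X + t·(L−X) with t = -5/2

t = -5/2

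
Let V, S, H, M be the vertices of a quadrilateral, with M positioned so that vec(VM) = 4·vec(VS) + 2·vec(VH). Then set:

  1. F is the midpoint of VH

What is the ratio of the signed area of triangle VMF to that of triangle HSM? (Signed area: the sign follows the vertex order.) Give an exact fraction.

[VMF]:[HSM] = 2/5

Assign V = (0, 0), S = (1, 0), H = (0, 1), M = (4, 2) — the answer is frame-independent, so this choice is without loss of generality.
1. F is the midpoint of VH ⇒ F = (0, 1/2)
2·[VMF] = 2, 2·[HSM] = 5
[VMF]:[HSM] = 2:5 = 2/5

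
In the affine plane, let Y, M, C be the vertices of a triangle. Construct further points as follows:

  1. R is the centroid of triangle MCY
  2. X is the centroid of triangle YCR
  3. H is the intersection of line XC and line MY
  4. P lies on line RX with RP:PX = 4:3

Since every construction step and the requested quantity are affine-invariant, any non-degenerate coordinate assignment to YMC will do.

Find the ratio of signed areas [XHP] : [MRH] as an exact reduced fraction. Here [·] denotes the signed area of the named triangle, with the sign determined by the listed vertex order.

[XHP]:[MRH] = 1/7

Set Y = (0, 0), M = (1, 0), C = (0, 1); any affine frame gives the same invariant.
1. R is the centroid of triangle MCY ⇒ R = (1/3, 1/3)
2. X is the centroid of triangle YCR ⇒ X = (1/9, 4/9)
3. H is the intersection of line XC and line MY ⇒ H = (1/5, 0)
4. P lies on line RX with RP:PX = 4:3 ⇒ P = (13/63, 25/63)
2·[XHP] = 4/105, 2·[MRH] = 4/15
[XHP]:[MRH] = 4/105:4/15 = 1/7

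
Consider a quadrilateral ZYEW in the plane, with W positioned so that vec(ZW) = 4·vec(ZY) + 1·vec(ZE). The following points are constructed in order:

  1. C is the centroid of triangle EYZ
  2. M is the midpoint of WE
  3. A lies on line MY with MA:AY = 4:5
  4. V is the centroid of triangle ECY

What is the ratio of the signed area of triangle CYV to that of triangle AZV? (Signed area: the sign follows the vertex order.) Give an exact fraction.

Work in coordinates with Z = (0, 0), Y = (1, 0), E = (0, 1), W = (4, 1).
1. C is the centroid of triangle EYZ ⇒ C = (1/3, 1/3)
2. M is the midpoint of WE ⇒ M = (2, 1)
3. A lies on line MY with MA:AY = 4:5 ⇒ A = (14/9, 5/9)
4. V is the centroid of triangle ECY ⇒ V = (4/9, 4/9)
2·[CYV] = 1/9, 2·[AZV] = -4/9
[CYV]:[AZV] = 1/9:-4/9 = -1/4

[CYV]:[AZV] = -1/4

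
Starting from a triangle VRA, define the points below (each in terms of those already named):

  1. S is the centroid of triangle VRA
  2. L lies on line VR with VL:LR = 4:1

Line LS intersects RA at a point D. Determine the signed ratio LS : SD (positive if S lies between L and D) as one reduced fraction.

Assign V = (0, 0), R = (1, 0), A = (0, 1) — the answer is frame-independent, so this choice is without loss of generality.
1. S is the centroid of triangle VRA ⇒ S = (1/3, 1/3)
2. L lies on line VR with VL:LR = 4:1 ⇒ L = (4/5, 0)
line LS meets RA at D = (3/2, -1/2)
S = L + t·(D−L) with t = -2/3, so LS:SD = -2/3:5/3

LS:SD = -2/5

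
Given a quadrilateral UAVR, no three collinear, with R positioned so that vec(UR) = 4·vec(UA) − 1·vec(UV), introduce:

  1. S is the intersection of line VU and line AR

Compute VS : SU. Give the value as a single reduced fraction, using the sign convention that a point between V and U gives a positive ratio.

VS:SU = 2

Choose coordinates U = (0, 0), A = (1, 0), V = (0, 1), R = (4, -1).
1. S is the intersection of line VU and line AR ⇒ S = (0, 1/3)
S = V + t·(U−V) with t = 2/3, so VS:SU = t:(1−t) = 2/3:1/3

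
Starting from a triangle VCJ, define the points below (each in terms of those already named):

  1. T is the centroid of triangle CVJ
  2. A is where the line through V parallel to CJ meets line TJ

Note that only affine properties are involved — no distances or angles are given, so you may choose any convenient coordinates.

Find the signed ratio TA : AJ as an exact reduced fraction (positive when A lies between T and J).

TA:AJ = -2/3

Set V = (0, 0), C = (1, 0), J = (0, 1); any affine frame gives the same invariant.
1. T is the centroid of triangle CVJ ⇒ T = (1/3, 1/3)
2. A is where the line through V parallel to CJ meets line TJ ⇒ A = (1, -1)
A = T + t·(J−T) with t = -2, so TA:AJ = t:(1−t) = -2:3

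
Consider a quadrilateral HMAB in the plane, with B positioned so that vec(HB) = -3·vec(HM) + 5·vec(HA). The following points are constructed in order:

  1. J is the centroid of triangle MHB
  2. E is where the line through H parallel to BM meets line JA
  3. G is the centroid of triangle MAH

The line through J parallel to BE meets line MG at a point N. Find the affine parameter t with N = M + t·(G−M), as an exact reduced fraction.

t = 5

Work in coordinates with H = (0, 0), M = (1, 0), A = (0, 1), B = (-3, 5).
1. J is the centroid of triangle MHB ⇒ J = (-2/3, 5/3)
2. E is where the line through H parallel to BM meets line JA ⇒ E = (-4, 5)
3. G is the centroid of triangle MAH ⇒ G = (1/3, 1/3)
through J parallel to BE: direction (-1, 0); meets MG at N = (-7/3, 5/3)
N = M + t·(G−M) with t = 5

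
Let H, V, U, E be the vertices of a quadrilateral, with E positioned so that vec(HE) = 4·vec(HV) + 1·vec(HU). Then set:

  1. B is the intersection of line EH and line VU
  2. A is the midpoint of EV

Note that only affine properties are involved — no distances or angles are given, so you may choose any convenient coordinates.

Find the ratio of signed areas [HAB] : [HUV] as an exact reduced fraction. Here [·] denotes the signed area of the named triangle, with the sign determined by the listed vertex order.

[HAB]:[HUV] = -1/10

Choose coordinates H = (0, 0), V = (1, 0), U = (0, 1), E = (4, 1).
1. B is the intersection of line EH and line VU ⇒ B = (4/5, 1/5)
2. A is the midpoint of EV ⇒ A = (5/2, 1/2)
2·[HAB] = 1/10, 2·[HUV] = -1
[HAB]:[HUV] = 1/10:-1 = -1/10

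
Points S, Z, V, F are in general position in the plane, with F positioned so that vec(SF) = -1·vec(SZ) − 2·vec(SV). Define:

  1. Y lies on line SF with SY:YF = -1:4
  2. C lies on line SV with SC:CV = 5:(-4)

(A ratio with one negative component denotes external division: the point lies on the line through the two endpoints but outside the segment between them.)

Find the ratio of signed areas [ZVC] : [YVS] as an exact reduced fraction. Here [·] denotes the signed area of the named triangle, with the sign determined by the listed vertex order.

Set S = (0, 0), Z = (1, 0), V = (0, 1), F = (-1, -2); any affine frame gives the same invariant.
1. Y lies on line SF with SY:YF = -1:4 ⇒ Y = (1/3, 2/3)
2. C lies on line SV with SC:CV = 5:(-4) ⇒ C = (0, 5)
2·[ZVC] = -4, 2·[YVS] = 1/3
[ZVC]:[YVS] = -4:1/3 = -12

[ZVC]:[YVS] = -12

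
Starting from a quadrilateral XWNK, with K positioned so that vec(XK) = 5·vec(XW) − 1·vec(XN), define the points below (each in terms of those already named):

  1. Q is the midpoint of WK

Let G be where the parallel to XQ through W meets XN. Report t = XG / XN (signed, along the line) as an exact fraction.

t = 1/6

Work in coordinates with X = (0, 0), W = (1, 0), N = (0, 1), K = (5, -1).
1. Q is the midpoint of WK ⇒ Q = (3, -1/2)
through W parallel to XQ: direction (3, -1/2); meets XN at G = (0, 1/6)
G = X + t·(N−X) with t = 1/6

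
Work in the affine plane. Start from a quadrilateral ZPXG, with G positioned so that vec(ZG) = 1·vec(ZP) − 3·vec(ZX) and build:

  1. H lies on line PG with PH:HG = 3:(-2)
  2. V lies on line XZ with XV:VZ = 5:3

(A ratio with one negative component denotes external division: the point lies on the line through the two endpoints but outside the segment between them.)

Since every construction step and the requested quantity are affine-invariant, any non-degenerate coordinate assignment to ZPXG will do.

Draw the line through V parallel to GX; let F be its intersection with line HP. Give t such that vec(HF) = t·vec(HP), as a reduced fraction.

Choose coordinates Z = (0, 0), P = (1, 0), X = (0, 1), G = (1, -3).
1. H lies on line PG with PH:HG = 3:(-2) ⇒ H = (1, -9)
2. V lies on line XZ with XV:VZ = 5:3 ⇒ V = (0, 3/8)
through V parallel to GX: direction (-1, 4); meets HP at F = (1, -29/8)
F = H + t·(P−H) with t = 43/72

t = 43/72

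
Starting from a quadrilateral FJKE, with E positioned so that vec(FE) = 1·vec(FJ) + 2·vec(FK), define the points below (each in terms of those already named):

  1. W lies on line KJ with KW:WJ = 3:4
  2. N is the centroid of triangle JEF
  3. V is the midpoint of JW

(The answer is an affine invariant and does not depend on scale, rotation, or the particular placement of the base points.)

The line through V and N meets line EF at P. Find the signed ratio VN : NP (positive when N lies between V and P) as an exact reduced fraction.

VN:NP = 5/7

Choose coordinates F = (0, 0), J = (1, 0), K = (0, 1), E = (1, 2).
1. W lies on line KJ with KW:WJ = 3:4 ⇒ W = (3/7, 4/7)
2. N is the centroid of triangle JEF ⇒ N = (2/3, 2/3)
3. V is the midpoint of JW ⇒ V = (5/7, 2/7)
line VN meets EF at P = (3/5, 6/5)
N = V + t·(P−V) with t = 5/12, so VN:NP = 5/12:7/12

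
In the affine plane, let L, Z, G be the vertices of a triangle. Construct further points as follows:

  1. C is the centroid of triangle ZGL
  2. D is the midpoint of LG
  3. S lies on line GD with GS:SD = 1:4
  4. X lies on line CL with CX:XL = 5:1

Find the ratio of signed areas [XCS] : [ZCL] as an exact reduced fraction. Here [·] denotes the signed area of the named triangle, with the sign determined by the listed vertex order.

Choose coordinates L = (0, 0), Z = (1, 0), G = (0, 1).
1. C is the centroid of triangle ZGL ⇒ C = (1/3, 1/3)
2. D is the midpoint of LG ⇒ D = (0, 1/2)
3. S lies on line GD with GS:SD = 1:4 ⇒ S = (0, 9/10)
4. X lies on line CL with CX:XL = 5:1 ⇒ X = (1/18, 1/18)
2·[XCS] = 1/4, 2·[ZCL] = 1/3
[XCS]:[ZCL] = 1/4:1/3 = 3/4

[XCS]:[ZCL] = 3/4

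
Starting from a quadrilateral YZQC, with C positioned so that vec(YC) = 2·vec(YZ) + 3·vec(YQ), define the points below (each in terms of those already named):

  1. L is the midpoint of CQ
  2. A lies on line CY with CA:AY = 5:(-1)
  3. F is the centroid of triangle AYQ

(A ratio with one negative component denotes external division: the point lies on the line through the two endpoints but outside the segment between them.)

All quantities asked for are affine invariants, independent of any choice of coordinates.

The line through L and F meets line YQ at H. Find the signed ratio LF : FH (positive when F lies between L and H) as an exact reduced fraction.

Work in coordinates with Y = (0, 0), Z = (1, 0), Q = (0, 1), C = (2, 3).
1. L is the midpoint of CQ ⇒ L = (1, 2)
2. A lies on line CY with CA:AY = 5:(-1) ⇒ A = (-1/2, -3/4)
3. F is the centroid of triangle AYQ ⇒ F = (-1/6, 1/12)
line LF meets YQ at H = (0, 5/14)
F = L + t·(H−L) with t = 7/6, so LF:FH = 7/6:-1/6

LF:FH = -7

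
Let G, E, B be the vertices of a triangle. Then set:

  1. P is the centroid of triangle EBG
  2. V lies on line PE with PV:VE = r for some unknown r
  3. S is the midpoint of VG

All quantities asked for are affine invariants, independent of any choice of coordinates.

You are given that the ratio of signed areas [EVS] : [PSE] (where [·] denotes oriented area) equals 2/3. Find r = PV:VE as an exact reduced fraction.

r = 1/2

Assign G = (0, 0), E = (1, 0), B = (0, 1) — the answer is frame-independent, so this choice is without loss of generality.
1. P is the centroid of triangle EBG ⇒ P = (1/3, 1/3)
2. With PV:VE = r, write λ = r/(r+1) so V = P + λ·(E−P); V is affine-linear in λ
3. S is the midpoint of VG ⇒ S is an affine combination of earlier points and hence also affine-linear in λ
Every point depending on V is an affine combination of V and λ-independent points, so each such coordinate is linear in λ; the λ² term in each signed area is a multiple of (E−P)×(E−P) = 0, so 2·[EVS] and 2·[PSE] are each linear in λ. Evaluating at λ=0 and λ=1:
  2·[EVS] = -1/6·λ + 1/6,   2·[PSE] = 1/6
So [EVS]:[PSE] = (-1/6·λ + 1/6) / (1/6). Setting this equal to 2/3:
  -1/6·λ + 1/6 = 2/3·(1/6)  ⇒  λ = 1/3
Then r = λ/(1−λ) = (1/3)/(2/3) = 1/2. Check: with r = 1/2, V = (5/9, 2/9) and [EVS]:[PSE] = 2/3 as required.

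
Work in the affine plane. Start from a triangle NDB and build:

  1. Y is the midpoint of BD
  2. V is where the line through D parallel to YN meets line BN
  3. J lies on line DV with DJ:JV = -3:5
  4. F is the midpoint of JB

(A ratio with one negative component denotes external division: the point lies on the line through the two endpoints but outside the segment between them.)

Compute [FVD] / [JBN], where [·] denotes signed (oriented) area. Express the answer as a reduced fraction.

Set N = (0, 0), D = (1, 0), B = (0, 1); any affine frame gives the same invariant.
1. Y is the midpoint of BD ⇒ Y = (1/2, 1/2)
2. V is where the line through D parallel to YN meets line BN ⇒ V = (0, -1)
3. J lies on line DV with DJ:JV = -3:5 ⇒ J = (5/2, 3/2)
4. F is the midpoint of JB ⇒ F = (5/4, 5/4)
2·[FVD] = 1, 2·[JBN] = 5/2
[FVD]:[JBN] = 1:5/2 = 2/5

[FVD]:[JBN] = 2/5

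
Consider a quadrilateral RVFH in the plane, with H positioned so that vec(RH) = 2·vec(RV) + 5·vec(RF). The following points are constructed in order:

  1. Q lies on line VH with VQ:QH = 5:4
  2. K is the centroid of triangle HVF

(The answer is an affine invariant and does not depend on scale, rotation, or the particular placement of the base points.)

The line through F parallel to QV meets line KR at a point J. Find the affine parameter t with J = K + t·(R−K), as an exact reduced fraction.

t = 4/3

Set R = (0, 0), V = (1, 0), F = (0, 1), H = (2, 5); any affine frame gives the same invariant.
1. Q lies on line VH with VQ:QH = 5:4 ⇒ Q = (14/9, 25/9)
2. K is the centroid of triangle HVF ⇒ K = (1, 2)
through F parallel to QV: direction (-5/9, -25/9); meets KR at J = (-1/3, -2/3)
J = K + t·(R−K) with t = 4/3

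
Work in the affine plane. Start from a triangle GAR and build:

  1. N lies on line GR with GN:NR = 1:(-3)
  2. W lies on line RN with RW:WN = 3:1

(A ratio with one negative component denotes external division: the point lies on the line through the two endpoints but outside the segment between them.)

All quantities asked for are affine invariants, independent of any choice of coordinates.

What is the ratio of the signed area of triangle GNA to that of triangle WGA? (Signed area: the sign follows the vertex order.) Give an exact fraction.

[GNA]:[WGA] = -4

Work in coordinates with G = (0, 0), A = (1, 0), R = (0, 1).
1. N lies on line GR with GN:NR = 1:(-3) ⇒ N = (0, -1/2)
2. W lies on line RN with RW:WN = 3:1 ⇒ W = (0, -1/8)
2·[GNA] = 1/2, 2·[WGA] = -1/8
[GNA]:[WGA] = 1/2:-1/8 = -4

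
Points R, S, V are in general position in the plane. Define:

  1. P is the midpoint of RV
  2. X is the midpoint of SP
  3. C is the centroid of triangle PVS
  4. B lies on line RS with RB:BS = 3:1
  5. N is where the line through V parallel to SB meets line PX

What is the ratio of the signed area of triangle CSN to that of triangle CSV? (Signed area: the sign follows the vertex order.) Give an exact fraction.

[CSN]:[CSV] = -2

Assign R = (0, 0), S = (1, 0), V = (0, 1) — the answer is frame-independent, so this choice is without loss of generality.
1. P is the midpoint of RV ⇒ P = (0, 1/2)
2. X is the midpoint of SP ⇒ X = (1/2, 1/4)
3. C is the centroid of triangle PVS ⇒ C = (1/3, 1/2)
4. B lies on line RS with RB:BS = 3:1 ⇒ B = (3/4, 0)
5. N is where the line through V parallel to SB meets line PX ⇒ N = (-1, 1)
2·[CSN] = -1/3, 2·[CSV] = 1/6
[CSN]:[CSV] = -1/3:1/6 = -2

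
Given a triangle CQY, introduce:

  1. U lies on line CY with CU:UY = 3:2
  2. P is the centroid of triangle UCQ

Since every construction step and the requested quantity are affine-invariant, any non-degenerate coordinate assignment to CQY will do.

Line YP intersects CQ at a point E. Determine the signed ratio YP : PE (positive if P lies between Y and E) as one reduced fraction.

YP:PE = 4

Choose coordinates C = (0, 0), Q = (1, 0), Y = (0, 1).
1. U lies on line CY with CU:UY = 3:2 ⇒ U = (0, 3/5)
2. P is the centroid of triangle UCQ ⇒ P = (1/3, 1/5)
line YP meets CQ at E = (5/12, 0)
P = Y + t·(E−Y) with t = 4/5, so YP:PE = 4/5:1/5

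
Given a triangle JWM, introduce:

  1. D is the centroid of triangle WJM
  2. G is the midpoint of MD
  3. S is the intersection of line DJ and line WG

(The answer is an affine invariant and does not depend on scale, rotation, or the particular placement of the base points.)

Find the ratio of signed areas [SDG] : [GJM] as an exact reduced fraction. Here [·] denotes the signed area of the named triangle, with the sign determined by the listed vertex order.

[SDG]:[GJM] = 1/3

Assign J = (0, 0), W = (1, 0), M = (0, 1) — the answer is frame-independent, so this choice is without loss of generality.
1. D is the centroid of triangle WJM ⇒ D = (1/3, 1/3)
2. G is the midpoint of MD ⇒ G = (1/6, 2/3)
3. S is the intersection of line DJ and line WG ⇒ S = (4/9, 4/9)
2·[SDG] = -1/18, 2·[GJM] = -1/6
[SDG]:[GJM] = -1/18:-1/6 = 1/3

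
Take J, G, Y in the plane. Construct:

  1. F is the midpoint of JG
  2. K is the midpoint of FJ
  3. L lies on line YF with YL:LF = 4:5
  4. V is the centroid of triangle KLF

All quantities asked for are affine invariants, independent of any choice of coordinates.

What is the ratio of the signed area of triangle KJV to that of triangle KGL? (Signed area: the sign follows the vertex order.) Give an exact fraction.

Set J = (0, 0), G = (1, 0), Y = (0, 1); any affine frame gives the same invariant.
1. F is the midpoint of JG ⇒ F = (1/2, 0)
2. K is the midpoint of FJ ⇒ K = (1/4, 0)
3. L lies on line YF with YL:LF = 4:5 ⇒ L = (2/9, 5/9)
4. V is the centroid of triangle KLF ⇒ V = (35/108, 5/27)
2·[KJV] = -5/108, 2·[KGL] = 5/12
[KJV]:[KGL] = -5/108:5/12 = -1/9

[KJV]:[KGL] = -1/9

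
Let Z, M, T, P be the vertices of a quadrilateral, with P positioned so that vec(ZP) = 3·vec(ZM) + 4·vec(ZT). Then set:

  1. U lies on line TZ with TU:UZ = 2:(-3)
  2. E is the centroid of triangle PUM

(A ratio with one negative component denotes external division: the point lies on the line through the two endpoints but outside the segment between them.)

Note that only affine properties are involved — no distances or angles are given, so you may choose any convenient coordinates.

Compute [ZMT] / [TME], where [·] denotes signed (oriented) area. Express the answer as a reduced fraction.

Choose coordinates Z = (0, 0), M = (1, 0), T = (0, 1), P = (3, 4).
1. U lies on line TZ with TU:UZ = 2:(-3) ⇒ U = (0, 3)
2. E is the centroid of triangle PUM ⇒ E = (4/3, 7/3)
2·[ZMT] = 1, 2·[TME] = 8/3
[ZMT]:[TME] = 1:8/3 = 3/8

[ZMT]:[TME] = 3/8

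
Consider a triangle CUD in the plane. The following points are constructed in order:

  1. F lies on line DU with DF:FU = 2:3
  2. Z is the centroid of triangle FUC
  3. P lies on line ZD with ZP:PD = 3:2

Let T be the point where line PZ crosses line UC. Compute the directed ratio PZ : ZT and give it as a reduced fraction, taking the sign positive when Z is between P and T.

PZ:ZT = 12/5

Set C = (0, 0), U = (1, 0), D = (0, 1); any affine frame gives the same invariant.
1. F lies on line DU with DF:FU = 2:3 ⇒ F = (2/5, 3/5)
2. Z is the centroid of triangle FUC ⇒ Z = (7/15, 1/5)
3. P lies on line ZD with ZP:PD = 3:2 ⇒ P = (14/75, 17/25)
line PZ meets UC at T = (7/12, 0)
Z = P + t·(T−P) with t = 12/17, so PZ:ZT = 12/17:5/17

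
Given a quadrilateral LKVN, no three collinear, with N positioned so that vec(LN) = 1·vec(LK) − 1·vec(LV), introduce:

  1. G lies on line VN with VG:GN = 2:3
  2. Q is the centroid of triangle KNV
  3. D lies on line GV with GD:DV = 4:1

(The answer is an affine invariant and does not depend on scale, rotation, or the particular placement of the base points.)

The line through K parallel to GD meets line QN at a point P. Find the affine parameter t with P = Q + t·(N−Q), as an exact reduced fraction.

t = -2

Work in coordinates with L = (0, 0), K = (1, 0), V = (0, 1), N = (1, -1).
1. G lies on line VN with VG:GN = 2:3 ⇒ G = (2/5, 1/5)
2. Q is the centroid of triangle KNV ⇒ Q = (2/3, 0)
3. D lies on line GV with GD:DV = 4:1 ⇒ D = (2/25, 21/25)
through K parallel to GD: direction (-8/25, 16/25); meets QN at P = (0, 2)
P = Q + t·(N−Q) with t = -2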